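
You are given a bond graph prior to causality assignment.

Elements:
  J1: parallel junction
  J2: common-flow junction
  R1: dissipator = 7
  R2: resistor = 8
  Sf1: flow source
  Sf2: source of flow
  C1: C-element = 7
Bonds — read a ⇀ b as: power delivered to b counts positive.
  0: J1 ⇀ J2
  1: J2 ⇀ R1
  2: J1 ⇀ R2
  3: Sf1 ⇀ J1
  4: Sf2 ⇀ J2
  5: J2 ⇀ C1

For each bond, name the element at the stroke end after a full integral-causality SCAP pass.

bond 0 stroke at J2
bond 1 stroke at J2
bond 2 stroke at J1
bond 3 stroke at Sf1
bond 4 stroke at Sf2
bond 5 stroke at J2

bond 3 stroke at Sf1  (Sf1 (Sf) sets flow on bond)
bond 4 stroke at Sf2  (Sf2 (Sf) sets flow on bond)
bond 0 stroke at J2  (1-jn J2 has f-setter on 4)
bond 1 stroke at J2  (J2: bond 4 brought flow, rest push out)
bond 5 stroke at J2  (1-jn J2 has f-setter on 4)
bond 2 stroke at J1  (closing 0-jn rule on J1)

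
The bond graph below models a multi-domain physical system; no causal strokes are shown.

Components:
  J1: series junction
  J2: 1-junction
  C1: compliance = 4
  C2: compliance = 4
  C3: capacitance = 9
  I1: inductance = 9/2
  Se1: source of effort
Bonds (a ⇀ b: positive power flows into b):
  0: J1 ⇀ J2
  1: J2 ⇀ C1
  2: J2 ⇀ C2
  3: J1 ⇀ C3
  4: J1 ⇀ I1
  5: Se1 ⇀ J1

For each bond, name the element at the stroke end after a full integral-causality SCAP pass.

bond 5 stroke at J1  (source Se1 imposes e)
bond 1 stroke at J2  (prefer integral on C1)
bond 2 stroke at J2  (C2: C, integral causality)
bond 0 stroke at J1  (closing 1-jn rule on J2)
bond 3 stroke at J1  (C3 outputs effort q/C3)
bond 4 stroke at I1  (J1: last free bond brings flow in)

β0 stroke at J1
β1 stroke at J2
β2 stroke at J2
β3 stroke at J1
β4 stroke at I1
β5 stroke at J1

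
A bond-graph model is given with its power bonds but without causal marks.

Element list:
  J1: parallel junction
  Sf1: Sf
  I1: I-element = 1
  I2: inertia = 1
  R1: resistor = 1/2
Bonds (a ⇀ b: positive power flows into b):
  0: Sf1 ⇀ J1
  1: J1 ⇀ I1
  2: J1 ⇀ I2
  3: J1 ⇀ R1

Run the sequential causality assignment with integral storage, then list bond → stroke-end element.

β0 →Sf1  (Sf1: flow source, stroke at near end)
β1 →I1  (prefer integral on I1)
β2 →I2  (I2 integral (f out))
β3 →J1  (J1: last free bond brings effort in)

bond 0 |Sf1
bond 1 |I1
bond 2 |I2
bond 3 |J1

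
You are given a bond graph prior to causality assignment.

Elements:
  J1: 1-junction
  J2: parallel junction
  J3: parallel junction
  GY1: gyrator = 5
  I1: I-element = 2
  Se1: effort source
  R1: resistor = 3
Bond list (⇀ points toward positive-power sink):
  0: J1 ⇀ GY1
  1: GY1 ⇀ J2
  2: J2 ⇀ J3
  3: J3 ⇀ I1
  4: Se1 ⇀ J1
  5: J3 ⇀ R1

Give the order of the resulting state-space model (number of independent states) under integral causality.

b4 |J1  (Se1 (Se) sets effort on bond)
b0 |GY1  (J1: last free bond brings flow in)
b1 |GY1  (GY1 both-in/both-out from 0)
b2 |J2  (closing 0-jn rule on J2)
b3 |I1  (I1 outputs flow p/I1)
b5 |J3  (closing 0-jn rule on J3)

1  (I1 all integral)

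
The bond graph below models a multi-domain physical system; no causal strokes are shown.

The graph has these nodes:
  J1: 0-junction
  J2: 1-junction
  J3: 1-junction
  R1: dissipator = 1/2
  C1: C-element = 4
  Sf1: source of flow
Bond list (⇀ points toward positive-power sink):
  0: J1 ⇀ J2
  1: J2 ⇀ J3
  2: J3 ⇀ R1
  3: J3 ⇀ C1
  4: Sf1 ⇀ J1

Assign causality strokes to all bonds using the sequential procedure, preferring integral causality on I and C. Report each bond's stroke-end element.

bond 4 |Sf1  (Sf1: flow source, stroke at near end)
bond 0 |J1  (J1: last free bond brings effort in)
bond 1 |J2  (1-jn J2 has f-setter on 0)
bond 2 |J3  (1-jn J3 has f-setter on 1)
bond 3 |J3  (J3: bond 1 brought flow, rest push out)

b0 stroke→J1
b1 stroke→J2
b2 stroke→J3
b3 stroke→J3
b4 stroke→Sf1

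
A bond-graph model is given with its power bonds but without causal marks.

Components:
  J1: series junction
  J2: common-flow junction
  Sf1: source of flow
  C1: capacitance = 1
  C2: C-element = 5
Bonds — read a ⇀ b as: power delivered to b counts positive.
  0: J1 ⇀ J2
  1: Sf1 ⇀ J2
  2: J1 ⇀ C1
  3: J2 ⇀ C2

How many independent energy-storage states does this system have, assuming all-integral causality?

2  (C1, C2 all integral)

bond 1 stroke→Sf1  (Sf1 (Sf) sets flow on bond)
bond 0 stroke→J2  (1-jn J2 has f-setter on 1)
bond 3 stroke→J2  (1-jn J2 has f-setter on 1)
bond 2 stroke→J1  (J1: bond 0 brought flow, rest push out)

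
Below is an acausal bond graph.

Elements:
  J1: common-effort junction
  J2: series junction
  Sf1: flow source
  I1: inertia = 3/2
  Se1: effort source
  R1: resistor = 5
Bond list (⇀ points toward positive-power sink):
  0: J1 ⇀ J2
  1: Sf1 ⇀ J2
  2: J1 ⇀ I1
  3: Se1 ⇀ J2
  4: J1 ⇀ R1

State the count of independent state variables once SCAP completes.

1  (I1 all integral)

#1 stroke at Sf1  (Sf1: flow source, stroke at near end)
#3 stroke at J2  (Se1 (Se) sets effort on bond)
#0 stroke at J2  (J2: bond 1 brought flow, rest push out)
#2 stroke at I1  (I1 outputs flow p/I1)
#4 stroke at J1  (J1: last free bond brings effort in)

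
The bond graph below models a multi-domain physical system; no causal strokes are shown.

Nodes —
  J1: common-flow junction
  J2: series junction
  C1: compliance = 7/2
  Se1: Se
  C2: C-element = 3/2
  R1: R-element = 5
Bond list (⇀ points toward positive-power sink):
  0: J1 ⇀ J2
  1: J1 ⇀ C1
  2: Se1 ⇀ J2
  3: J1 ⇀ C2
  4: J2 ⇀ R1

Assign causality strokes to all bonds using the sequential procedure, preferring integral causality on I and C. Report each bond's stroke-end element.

bond 2 |J2  (source Se1 imposes e)
bond 1 |J1  (prefer integral on C1)
bond 3 |J1  (C2: C, integral causality)
bond 0 |J2  (only one flow-in slot at J1)
bond 4 |R1  (closing 1-jn rule on J2)

b0 stroke at J2
b1 stroke at J1
b2 stroke at J2
b3 stroke at J1
b4 stroke at R1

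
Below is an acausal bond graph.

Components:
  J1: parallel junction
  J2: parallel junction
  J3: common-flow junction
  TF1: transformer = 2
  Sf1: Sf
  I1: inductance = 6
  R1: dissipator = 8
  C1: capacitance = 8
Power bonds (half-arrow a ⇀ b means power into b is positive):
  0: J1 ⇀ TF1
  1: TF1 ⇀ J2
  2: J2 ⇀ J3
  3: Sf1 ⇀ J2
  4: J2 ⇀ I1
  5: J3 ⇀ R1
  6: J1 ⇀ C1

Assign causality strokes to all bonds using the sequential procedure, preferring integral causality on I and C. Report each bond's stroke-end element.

#3 →Sf1  (source Sf1 imposes f)
#4 →I1  (prefer integral on I1)
#6 →J1  (C1: C, integral causality)
#0 →TF1  (J1: bond 6 brought effort, rest push out)
#1 →J2  (TF1: transformer flips bond 0)
#2 →J3  (J2: bond 1 brought effort, rest push out)
#5 →R1  (J3 needs exactly one f-in)

bond 0 stroke at TF1
bond 1 stroke at J2
bond 2 stroke at J3
bond 3 stroke at Sf1
bond 4 stroke at I1
bond 5 stroke at R1
bond 6 stroke at J1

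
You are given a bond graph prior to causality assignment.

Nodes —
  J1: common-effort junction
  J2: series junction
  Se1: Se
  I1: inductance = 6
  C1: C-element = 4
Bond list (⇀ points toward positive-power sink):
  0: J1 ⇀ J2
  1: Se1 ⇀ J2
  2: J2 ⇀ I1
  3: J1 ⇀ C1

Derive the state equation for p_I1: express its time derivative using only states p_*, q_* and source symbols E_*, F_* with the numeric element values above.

#1 |J2  (Se1: effort source, stroke at far end)
#2 |I1  (prefer integral on I1)
#0 |J2  (1-jn J2 has f-setter on 2)
#3 |J1  (closing 0-jn rule on J1)

dp_I1/dt = E_Se1 + q_C1/4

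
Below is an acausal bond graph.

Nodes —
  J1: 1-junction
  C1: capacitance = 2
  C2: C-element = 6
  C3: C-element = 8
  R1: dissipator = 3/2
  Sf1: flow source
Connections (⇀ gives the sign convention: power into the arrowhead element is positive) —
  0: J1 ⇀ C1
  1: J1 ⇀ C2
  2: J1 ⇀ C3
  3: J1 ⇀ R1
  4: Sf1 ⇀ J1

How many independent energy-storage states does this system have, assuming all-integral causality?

3  (C1, C2, C3 all integral)

#4 →Sf1  (Sf1 (Sf) sets flow on bond)
#0 →J1  (common-f at J1 fixed by 4)
#1 →J1  (J1: bond 4 brought flow, rest push out)
#2 →J1  (J1: bond 4 brought flow, rest push out)
#3 →J1  (J1 flow already set via bond 4)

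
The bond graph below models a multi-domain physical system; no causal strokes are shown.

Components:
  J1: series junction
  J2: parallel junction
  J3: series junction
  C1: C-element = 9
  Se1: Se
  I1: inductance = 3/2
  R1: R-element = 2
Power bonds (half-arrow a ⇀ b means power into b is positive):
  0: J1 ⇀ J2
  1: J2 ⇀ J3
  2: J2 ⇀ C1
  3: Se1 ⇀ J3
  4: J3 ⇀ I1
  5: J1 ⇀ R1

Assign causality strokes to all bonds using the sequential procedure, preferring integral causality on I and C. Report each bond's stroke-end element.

b3 →J3  (Se1: effort source, stroke at far end)
b2 →J2  (C1 outputs effort q/C1)
b0 →J1  (common-e at J2 fixed by 2)
b1 →J3  (J2 effort already set via bond 2)
b4 →I1  (closing 1-jn rule on J3)
b5 →R1  (closing 1-jn rule on J1)

bond 0 →J1
bond 1 →J3
bond 2 →J2
bond 3 →J3
bond 4 →I1
bond 5 →R1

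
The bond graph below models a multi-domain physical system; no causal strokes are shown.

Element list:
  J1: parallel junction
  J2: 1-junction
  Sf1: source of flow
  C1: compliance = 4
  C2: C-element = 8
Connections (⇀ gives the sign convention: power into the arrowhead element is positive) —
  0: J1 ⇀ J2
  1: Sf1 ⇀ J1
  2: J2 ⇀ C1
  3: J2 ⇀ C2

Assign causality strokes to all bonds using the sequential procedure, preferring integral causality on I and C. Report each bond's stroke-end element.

#1 |Sf1  (Sf1: flow source, stroke at near end)
#0 |J1  (J1: last free bond brings effort in)
#2 |J2  (1-jn J2 has f-setter on 0)
#3 |J2  (common-f at J2 fixed by 0)

β0 →J1
β1 →Sf1
β2 →J2
β3 →J2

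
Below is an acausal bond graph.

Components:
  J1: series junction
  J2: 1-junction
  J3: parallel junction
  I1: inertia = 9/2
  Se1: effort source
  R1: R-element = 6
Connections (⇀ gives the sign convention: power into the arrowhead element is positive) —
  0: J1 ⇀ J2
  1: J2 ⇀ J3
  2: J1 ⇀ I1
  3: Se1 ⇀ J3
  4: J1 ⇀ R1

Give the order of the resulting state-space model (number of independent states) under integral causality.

#3 stroke→J3  (Se1: effort source, stroke at far end)
#1 stroke→J2  (0-jn J3 has e-setter on 3)
#0 stroke→J1  (J2 needs exactly one f-in)
#2 stroke→I1  (I1 integral (f out))
#4 stroke→J1  (1-jn J1 has f-setter on 2)

1  (I1 all integral)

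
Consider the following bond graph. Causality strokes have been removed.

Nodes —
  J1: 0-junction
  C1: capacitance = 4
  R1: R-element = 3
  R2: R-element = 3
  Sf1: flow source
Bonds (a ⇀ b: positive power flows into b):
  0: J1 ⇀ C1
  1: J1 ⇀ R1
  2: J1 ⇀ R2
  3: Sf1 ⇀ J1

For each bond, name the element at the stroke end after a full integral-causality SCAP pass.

β3 stroke→Sf1  (Sf1 (Sf) sets flow on bond)
β0 stroke→J1  (prefer integral on C1)
β1 stroke→R1  (J1 effort already set via bond 0)
β2 stroke→R2  (J1: bond 0 brought effort, rest push out)

β0 stroke→J1
β1 stroke→R1
β2 stroke→R2
β3 stroke→Sf1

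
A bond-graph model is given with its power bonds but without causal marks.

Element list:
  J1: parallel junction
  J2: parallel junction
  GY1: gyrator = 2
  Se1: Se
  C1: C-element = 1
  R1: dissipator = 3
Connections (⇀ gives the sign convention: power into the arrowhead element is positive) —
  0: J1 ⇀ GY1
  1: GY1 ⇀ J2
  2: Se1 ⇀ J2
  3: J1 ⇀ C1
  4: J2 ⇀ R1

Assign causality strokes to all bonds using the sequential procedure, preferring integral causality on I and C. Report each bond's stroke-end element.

b2 stroke at J2  (Se1: effort source, stroke at far end)
b1 stroke at GY1  (common-e at J2 fixed by 2)
b4 stroke at R1  (0-jn J2 has e-setter on 2)
b0 stroke at GY1  (through GY1, causality inverts; strokes same side of GY1)
b3 stroke at J1  (closing 0-jn rule on J1)

#0 stroke at GY1
#1 stroke at GY1
#2 stroke at J2
#3 stroke at J1
#4 stroke at R1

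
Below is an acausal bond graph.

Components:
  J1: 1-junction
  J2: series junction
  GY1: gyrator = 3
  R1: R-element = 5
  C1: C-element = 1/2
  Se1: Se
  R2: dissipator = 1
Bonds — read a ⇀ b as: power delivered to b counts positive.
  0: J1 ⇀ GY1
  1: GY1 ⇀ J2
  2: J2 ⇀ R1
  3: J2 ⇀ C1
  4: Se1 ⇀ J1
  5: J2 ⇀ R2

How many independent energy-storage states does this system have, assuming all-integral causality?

1  (C1 all integral)

β4 stroke→J1  (Se1 fixes effort; stroke away)
β0 stroke→GY1  (J1 needs exactly one f-in)
β1 stroke→GY1  (through GY1, causality inverts; strokes same side of GY1)
β2 stroke→J2  (J2 flow already set via bond 1)
β3 stroke→J2  (common-f at J2 fixed by 1)
β5 stroke→J2  (J2: bond 1 brought flow, rest push out)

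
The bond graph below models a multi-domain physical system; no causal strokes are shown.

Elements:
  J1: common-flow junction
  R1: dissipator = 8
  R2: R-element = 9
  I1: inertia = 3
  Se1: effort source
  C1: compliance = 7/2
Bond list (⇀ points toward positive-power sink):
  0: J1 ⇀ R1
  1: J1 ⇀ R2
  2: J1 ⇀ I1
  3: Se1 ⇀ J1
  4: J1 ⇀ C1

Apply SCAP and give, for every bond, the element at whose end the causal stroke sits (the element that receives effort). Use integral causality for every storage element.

#3 →J1  (source Se1 imposes e)
#2 →I1  (prefer integral on I1)
#0 →J1  (J1: bond 2 brought flow, rest push out)
#1 →J1  (J1: bond 2 brought flow, rest push out)
#4 →J1  (J1 flow already set via bond 2)

bond 0 stroke→J1
bond 1 stroke→J1
bond 2 stroke→I1
bond 3 stroke→J1
bond 4 stroke→J1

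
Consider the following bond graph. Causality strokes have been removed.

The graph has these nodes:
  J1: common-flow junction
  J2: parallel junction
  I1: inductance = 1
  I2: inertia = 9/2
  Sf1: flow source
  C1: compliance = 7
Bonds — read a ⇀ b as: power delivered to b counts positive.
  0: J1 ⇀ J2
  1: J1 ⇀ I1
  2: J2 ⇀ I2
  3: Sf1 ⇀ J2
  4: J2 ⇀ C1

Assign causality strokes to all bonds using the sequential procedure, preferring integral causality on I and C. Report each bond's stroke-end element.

β0 stroke at J1
β1 stroke at I1
β2 stroke at I2
β3 stroke at Sf1
β4 stroke at J2

b3 →Sf1  (Sf1: flow source, stroke at near end)
b1 →I1  (I1 outputs flow p/I1)
b0 →J1  (J1 flow already set via bond 1)
b2 →I2  (prefer integral on I2)
b4 →J2  (only one effort-in slot at J2)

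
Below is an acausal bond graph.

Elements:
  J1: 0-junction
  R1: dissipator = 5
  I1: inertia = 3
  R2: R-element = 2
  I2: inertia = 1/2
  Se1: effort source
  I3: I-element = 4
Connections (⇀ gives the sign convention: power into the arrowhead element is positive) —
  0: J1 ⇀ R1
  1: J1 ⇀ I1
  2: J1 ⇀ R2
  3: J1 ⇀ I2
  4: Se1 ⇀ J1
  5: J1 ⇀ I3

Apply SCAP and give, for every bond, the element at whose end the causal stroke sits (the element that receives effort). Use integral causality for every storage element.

bond 4 stroke→J1  (Se1 fixes effort; stroke away)
bond 0 stroke→R1  (J1: bond 4 brought effort, rest push out)
bond 1 stroke→I1  (J1 effort already set via bond 4)
bond 2 stroke→R2  (J1: bond 4 brought effort, rest push out)
bond 3 stroke→I2  (J1: bond 4 brought effort, rest push out)
bond 5 stroke→I3  (J1: bond 4 brought effort, rest push out)

bond 0 stroke→R1
bond 1 stroke→I1
bond 2 stroke→R2
bond 3 stroke→I2
bond 4 stroke→J1
bond 5 stroke→I3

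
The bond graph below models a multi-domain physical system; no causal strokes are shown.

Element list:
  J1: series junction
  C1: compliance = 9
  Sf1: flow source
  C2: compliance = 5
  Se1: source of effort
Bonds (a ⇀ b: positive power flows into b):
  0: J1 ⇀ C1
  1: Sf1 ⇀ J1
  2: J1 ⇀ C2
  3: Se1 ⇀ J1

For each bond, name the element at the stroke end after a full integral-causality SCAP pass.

β0 stroke at J1
β1 stroke at Sf1
β2 stroke at J1
β3 stroke at J1

bond 1 |Sf1  (Sf1 (Sf) sets flow on bond)
bond 3 |J1  (Se1 fixes effort; stroke away)
bond 0 |J1  (J1 flow already set via bond 1)
bond 2 |J1  (common-f at J1 fixed by 1)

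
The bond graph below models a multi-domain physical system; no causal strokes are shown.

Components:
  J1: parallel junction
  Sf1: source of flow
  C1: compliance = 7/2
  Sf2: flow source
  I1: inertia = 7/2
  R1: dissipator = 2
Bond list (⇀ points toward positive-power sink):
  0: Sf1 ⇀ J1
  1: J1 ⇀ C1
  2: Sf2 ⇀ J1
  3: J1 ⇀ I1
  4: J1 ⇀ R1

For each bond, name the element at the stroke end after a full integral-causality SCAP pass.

β0 stroke→Sf1  (source Sf1 imposes f)
β2 stroke→Sf2  (Sf2: flow source, stroke at near end)
β1 stroke→J1  (C1: C, integral causality)
β3 stroke→I1  (common-e at J1 fixed by 1)
β4 stroke→R1  (J1 effort already set via bond 1)

#0 →Sf1
#1 →J1
#2 →Sf2
#3 →I1
#4 →R1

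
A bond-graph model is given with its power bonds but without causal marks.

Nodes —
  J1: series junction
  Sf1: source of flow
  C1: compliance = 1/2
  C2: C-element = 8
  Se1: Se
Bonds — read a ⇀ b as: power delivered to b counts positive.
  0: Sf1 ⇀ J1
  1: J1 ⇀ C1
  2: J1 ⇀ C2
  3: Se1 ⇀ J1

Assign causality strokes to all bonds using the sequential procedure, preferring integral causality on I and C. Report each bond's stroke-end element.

b0 |Sf1  (source Sf1 imposes f)
b3 |J1  (Se1: effort source, stroke at far end)
b1 |J1  (J1: bond 0 brought flow, rest push out)
b2 |J1  (J1: bond 0 brought flow, rest push out)

b0 |Sf1
b1 |J1
b2 |J1
b3 |J1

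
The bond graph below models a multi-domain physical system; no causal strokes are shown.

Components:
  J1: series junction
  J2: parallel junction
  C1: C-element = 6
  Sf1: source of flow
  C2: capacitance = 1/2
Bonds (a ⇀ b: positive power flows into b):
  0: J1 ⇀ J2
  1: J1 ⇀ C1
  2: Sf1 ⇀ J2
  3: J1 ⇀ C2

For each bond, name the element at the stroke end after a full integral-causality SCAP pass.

β2 stroke→Sf1  (source Sf1 imposes f)
β0 stroke→J2  (closing 0-jn rule on J2)
β1 stroke→J1  (common-f at J1 fixed by 0)
β3 stroke→J1  (1-jn J1 has f-setter on 0)

β0 |J2
β1 |J1
β2 |Sf1
β3 |J1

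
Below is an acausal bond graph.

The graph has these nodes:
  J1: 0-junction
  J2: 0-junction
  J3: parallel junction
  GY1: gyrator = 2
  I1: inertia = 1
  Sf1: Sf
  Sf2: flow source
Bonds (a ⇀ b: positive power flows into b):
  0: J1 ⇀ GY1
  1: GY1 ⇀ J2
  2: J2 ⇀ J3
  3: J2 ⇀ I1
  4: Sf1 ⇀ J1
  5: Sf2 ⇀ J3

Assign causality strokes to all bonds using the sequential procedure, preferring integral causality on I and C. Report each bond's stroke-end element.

β4 |Sf1  (Sf1: flow source, stroke at near end)
β5 |Sf2  (Sf2 fixes flow; stroke at Sf2)
β0 |J1  (closing 0-jn rule on J1)
β2 |J3  (J3: last free bond brings effort in)
β1 |J2  (GY GY1: same side as bond 0)
β3 |I1  (0-jn J2 has e-setter on 1)

b0 stroke→J1
b1 stroke→J2
b2 stroke→J3
b3 stroke→I1
b4 stroke→Sf1
b5 stroke→Sf2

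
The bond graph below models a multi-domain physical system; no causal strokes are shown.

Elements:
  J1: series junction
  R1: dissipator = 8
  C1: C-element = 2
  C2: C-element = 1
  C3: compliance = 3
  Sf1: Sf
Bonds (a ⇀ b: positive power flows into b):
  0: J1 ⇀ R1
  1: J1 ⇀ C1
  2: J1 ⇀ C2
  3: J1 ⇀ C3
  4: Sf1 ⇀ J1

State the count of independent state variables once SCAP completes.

3  (C1, C2, C3 all integral)

b4 |Sf1  (Sf1 fixes flow; stroke at Sf1)
b0 |J1  (1-jn J1 has f-setter on 4)
b1 |J1  (common-f at J1 fixed by 4)
b2 |J1  (J1: bond 4 brought flow, rest push out)
b3 |J1  (J1 flow already set via bond 4)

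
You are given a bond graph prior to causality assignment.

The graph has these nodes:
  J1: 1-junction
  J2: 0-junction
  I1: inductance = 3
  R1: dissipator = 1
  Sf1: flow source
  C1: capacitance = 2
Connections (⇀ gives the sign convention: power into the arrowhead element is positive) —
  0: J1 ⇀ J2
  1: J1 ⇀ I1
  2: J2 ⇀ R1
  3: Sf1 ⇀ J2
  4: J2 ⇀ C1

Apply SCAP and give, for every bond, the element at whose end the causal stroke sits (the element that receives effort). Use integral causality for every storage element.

b3 stroke→Sf1  (Sf1 (Sf) sets flow on bond)
b1 stroke→I1  (I1 outputs flow p/I1)
b0 stroke→J1  (common-f at J1 fixed by 1)
b4 stroke→J2  (C1: C, integral causality)
b2 stroke→R1  (J2 effort already set via bond 4)

bond 0 stroke→J1
bond 1 stroke→I1
bond 2 stroke→R1
bond 3 stroke→Sf1
bond 4 stroke→J2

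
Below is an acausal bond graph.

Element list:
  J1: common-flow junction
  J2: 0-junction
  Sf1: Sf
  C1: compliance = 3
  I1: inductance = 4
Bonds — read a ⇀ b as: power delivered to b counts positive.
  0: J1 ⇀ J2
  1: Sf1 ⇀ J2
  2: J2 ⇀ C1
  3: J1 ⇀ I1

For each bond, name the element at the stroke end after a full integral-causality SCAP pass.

b1 |Sf1  (Sf1: flow source, stroke at near end)
b2 |J2  (C1 outputs effort q/C1)
b0 |J1  (J2 effort already set via bond 2)
b3 |I1  (only one flow-in slot at J1)

b0 stroke→J1
b1 stroke→Sf1
b2 stroke→J2
b3 stroke→I1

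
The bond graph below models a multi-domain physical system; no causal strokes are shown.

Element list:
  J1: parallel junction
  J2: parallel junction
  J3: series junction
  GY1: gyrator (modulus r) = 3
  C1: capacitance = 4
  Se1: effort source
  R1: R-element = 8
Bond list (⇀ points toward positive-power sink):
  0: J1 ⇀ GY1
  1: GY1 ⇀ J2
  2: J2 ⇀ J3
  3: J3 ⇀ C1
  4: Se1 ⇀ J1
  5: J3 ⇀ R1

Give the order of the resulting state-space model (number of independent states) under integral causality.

#4 |J1  (Se1: effort source, stroke at far end)
#0 |GY1  (J1 effort already set via bond 4)
#1 |GY1  (GY1 both-in/both-out from 0)
#2 |J2  (only one effort-in slot at J2)
#3 |J3  (common-f at J3 fixed by 2)
#5 |J3  (J3 flow already set via bond 2)

1  (C1 all integral)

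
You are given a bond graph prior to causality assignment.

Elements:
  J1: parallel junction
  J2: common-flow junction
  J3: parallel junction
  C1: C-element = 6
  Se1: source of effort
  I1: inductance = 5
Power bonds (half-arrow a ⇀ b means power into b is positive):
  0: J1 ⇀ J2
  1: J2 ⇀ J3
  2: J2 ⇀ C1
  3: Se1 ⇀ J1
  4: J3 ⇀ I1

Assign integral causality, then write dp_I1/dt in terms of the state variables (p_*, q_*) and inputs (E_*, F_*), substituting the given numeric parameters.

dp_I1/dt = E_Se1 - q_C1/6

#3 stroke at J1  (Se1 (Se) sets effort on bond)
#0 stroke at J2  (0-jn J1 has e-setter on 3)
#2 stroke at J2  (C1: C, integral causality)
#1 stroke at J3  (closing 1-jn rule on J2)
#4 stroke at I1  (common-e at J3 fixed by 1)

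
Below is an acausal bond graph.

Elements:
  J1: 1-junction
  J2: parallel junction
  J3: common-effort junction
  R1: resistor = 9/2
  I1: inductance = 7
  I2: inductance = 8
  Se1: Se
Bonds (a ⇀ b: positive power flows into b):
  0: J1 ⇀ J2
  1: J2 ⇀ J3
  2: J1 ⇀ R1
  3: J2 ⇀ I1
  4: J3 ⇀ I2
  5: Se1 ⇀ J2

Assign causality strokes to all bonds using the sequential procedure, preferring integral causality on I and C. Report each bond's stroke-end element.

β5 |J2  (Se1 (Se) sets effort on bond)
β0 |J1  (J2 effort already set via bond 5)
β1 |J3  (0-jn J2 has e-setter on 5)
β3 |I1  (J2 effort already set via bond 5)
β4 |I2  (common-e at J3 fixed by 1)
β2 |R1  (closing 1-jn rule on J1)

b0 stroke at J1
b1 stroke at J3
b2 stroke at R1
b3 stroke at I1
b4 stroke at I2
b5 stroke at J2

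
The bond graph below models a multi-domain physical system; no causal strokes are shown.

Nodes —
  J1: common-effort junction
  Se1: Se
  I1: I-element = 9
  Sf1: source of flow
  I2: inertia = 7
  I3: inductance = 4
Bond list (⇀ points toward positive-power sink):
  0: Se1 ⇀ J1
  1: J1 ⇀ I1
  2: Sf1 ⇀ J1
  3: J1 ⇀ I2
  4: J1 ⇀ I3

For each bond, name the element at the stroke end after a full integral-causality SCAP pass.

β0 stroke at J1
β1 stroke at I1
β2 stroke at Sf1
β3 stroke at I2
β4 stroke at I3

bond 0 |J1  (source Se1 imposes e)
bond 2 |Sf1  (source Sf1 imposes f)
bond 1 |I1  (J1: bond 0 brought effort, rest push out)
bond 3 |I2  (J1: bond 0 brought effort, rest push out)
bond 4 |I3  (0-jn J1 has e-setter on 0)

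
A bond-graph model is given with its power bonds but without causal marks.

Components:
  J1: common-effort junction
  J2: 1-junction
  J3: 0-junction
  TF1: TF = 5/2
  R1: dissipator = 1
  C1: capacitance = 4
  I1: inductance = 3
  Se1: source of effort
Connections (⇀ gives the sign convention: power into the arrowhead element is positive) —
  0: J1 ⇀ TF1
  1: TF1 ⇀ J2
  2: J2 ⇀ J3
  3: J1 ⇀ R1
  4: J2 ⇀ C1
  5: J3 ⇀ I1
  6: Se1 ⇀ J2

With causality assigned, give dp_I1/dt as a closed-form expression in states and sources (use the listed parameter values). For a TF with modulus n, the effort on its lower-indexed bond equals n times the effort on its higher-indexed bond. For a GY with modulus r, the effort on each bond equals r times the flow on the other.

dp_I1/dt = E_Se1 - 4*p_I1/75 - q_C1/4

bond 6 →J2  (source Se1 imposes e)
bond 4 →J2  (C1: C, integral causality)
bond 5 →I1  (prefer integral on I1)
bond 2 →J3  (J3: last free bond brings effort in)
bond 1 →J2  (common-f at J2 fixed by 2)
bond 0 →TF1  (through TF1, causality passes straight; one stroke at TF1)
bond 3 →J1  (J1 needs exactly one e-in)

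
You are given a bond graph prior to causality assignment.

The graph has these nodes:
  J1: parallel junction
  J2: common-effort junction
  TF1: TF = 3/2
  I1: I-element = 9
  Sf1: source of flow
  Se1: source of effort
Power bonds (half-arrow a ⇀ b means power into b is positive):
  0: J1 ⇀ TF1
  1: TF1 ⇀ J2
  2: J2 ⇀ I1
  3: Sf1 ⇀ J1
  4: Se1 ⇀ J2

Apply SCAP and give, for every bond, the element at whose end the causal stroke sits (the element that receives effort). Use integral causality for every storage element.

#0 →J1
#1 →TF1
#2 →I1
#3 →Sf1
#4 →J2

β3 stroke→Sf1  (Sf1 fixes flow; stroke at Sf1)
β4 stroke→J2  (source Se1 imposes e)
β0 stroke→J1  (only one effort-in slot at J1)
β1 stroke→TF1  (J2: bond 4 brought effort, rest push out)
β2 stroke→I1  (J2: bond 4 brought effort, rest push out)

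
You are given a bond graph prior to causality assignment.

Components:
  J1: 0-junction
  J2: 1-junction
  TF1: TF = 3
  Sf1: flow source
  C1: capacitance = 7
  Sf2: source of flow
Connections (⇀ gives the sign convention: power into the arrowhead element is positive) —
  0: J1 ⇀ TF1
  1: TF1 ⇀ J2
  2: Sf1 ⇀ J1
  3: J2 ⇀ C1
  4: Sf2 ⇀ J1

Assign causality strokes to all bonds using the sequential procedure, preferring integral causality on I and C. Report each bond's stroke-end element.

bond 2 stroke at Sf1  (Sf1 (Sf) sets flow on bond)
bond 4 stroke at Sf2  (Sf2: flow source, stroke at near end)
bond 0 stroke at J1  (J1 needs exactly one e-in)
bond 1 stroke at TF1  (through TF1, causality passes straight; one stroke at TF1)
bond 3 stroke at J2  (1-jn J2 has f-setter on 1)

b0 |J1
b1 |TF1
b2 |Sf1
b3 |J2
b4 |Sf2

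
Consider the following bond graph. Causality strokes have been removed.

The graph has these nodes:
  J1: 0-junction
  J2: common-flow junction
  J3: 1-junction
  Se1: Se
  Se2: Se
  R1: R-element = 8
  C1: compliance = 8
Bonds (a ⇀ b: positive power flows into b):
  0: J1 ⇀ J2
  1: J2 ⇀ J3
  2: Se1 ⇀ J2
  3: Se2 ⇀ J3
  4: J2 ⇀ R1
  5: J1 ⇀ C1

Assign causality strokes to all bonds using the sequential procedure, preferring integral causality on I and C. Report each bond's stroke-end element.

#0 |J2
#1 |J2
#2 |J2
#3 |J3
#4 |R1
#5 |J1

#2 stroke at J2  (source Se1 imposes e)
#3 stroke at J3  (Se2 fixes effort; stroke away)
#1 stroke at J2  (closing 1-jn rule on J3)
#5 stroke at J1  (C1 integral (e out))
#0 stroke at J2  (common-e at J1 fixed by 5)
#4 stroke at R1  (J2 needs exactly one f-in)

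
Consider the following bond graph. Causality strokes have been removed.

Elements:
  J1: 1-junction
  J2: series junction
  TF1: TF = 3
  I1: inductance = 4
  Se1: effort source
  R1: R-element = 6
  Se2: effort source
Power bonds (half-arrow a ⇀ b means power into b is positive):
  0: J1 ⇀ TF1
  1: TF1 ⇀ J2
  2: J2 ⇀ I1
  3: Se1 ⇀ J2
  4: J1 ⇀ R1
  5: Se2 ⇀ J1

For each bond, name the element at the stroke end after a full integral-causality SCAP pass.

β0 →TF1
β1 →J2
β2 →I1
β3 →J2
β4 →J1
β5 →J1

β3 stroke→J2  (Se1 (Se) sets effort on bond)
β5 stroke→J1  (source Se2 imposes e)
β2 stroke→I1  (I1 integral (f out))
β1 stroke→J2  (J2 flow already set via bond 2)
β0 stroke→TF1  (TF1 one-in-one-out from 1)
β4 stroke→J1  (J1: bond 0 brought flow, rest push out)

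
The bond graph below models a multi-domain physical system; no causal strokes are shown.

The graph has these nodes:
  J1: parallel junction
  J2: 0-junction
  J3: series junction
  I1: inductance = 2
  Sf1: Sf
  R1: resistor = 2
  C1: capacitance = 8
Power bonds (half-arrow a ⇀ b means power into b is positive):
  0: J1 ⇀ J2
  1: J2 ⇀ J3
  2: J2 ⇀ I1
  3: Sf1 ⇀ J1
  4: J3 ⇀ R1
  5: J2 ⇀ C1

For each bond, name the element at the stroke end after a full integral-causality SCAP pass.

#3 stroke at Sf1  (source Sf1 imposes f)
#0 stroke at J1  (only one effort-in slot at J1)
#2 stroke at I1  (I1 outputs flow p/I1)
#5 stroke at J2  (C1 outputs effort q/C1)
#1 stroke at J3  (J2: bond 5 brought effort, rest push out)
#4 stroke at R1  (closing 1-jn rule on J3)

β0 stroke→J1
β1 stroke→J3
β2 stroke→I1
β3 stroke→Sf1
β4 stroke→R1
β5 stroke→J2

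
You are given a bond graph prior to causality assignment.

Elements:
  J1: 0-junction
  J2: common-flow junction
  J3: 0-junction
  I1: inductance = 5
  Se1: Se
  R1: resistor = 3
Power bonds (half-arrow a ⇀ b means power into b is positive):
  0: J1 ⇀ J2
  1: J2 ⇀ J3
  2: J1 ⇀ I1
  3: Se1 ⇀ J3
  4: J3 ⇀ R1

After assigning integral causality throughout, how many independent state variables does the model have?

#3 →J3  (source Se1 imposes e)
#1 →J2  (common-e at J3 fixed by 3)
#4 →R1  (0-jn J3 has e-setter on 3)
#0 →J1  (closing 1-jn rule on J2)
#2 →I1  (common-e at J1 fixed by 0)

1  (I1 all integral)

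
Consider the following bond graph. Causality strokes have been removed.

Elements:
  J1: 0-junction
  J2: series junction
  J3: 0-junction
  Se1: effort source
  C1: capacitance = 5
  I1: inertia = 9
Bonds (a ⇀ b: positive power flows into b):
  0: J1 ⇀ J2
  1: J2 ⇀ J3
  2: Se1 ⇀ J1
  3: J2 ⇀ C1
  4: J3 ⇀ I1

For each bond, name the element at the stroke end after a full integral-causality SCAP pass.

b0 |J2
b1 |J3
b2 |J1
b3 |J2
b4 |I1

bond 2 |J1  (source Se1 imposes e)
bond 0 |J2  (J1 effort already set via bond 2)
bond 3 |J2  (C1 integral (e out))
bond 1 |J3  (closing 1-jn rule on J2)
bond 4 |I1  (0-jn J3 has e-setter on 1)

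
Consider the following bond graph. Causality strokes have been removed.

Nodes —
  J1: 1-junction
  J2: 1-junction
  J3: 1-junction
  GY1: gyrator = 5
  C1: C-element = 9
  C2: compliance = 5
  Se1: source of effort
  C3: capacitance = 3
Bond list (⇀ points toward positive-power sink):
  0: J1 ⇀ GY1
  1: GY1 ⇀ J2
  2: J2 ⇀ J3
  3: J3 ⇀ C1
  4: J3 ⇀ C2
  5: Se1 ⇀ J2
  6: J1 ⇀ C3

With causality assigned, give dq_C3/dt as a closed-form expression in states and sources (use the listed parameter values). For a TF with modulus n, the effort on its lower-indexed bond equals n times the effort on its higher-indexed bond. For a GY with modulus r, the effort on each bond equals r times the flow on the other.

β5 stroke at J2  (Se1 (Se) sets effort on bond)
β3 stroke at J3  (C1: C, integral causality)
β4 stroke at J3  (C2 outputs effort q/C2)
β2 stroke at J2  (closing 1-jn rule on J3)
β1 stroke at GY1  (J2 needs exactly one f-in)
β0 stroke at GY1  (GY GY1: same side as bond 1)
β6 stroke at J1  (common-f at J1 fixed by 0)

dq_C3/dt = -E_Se1/5 + q_C1/45 + q_C2/25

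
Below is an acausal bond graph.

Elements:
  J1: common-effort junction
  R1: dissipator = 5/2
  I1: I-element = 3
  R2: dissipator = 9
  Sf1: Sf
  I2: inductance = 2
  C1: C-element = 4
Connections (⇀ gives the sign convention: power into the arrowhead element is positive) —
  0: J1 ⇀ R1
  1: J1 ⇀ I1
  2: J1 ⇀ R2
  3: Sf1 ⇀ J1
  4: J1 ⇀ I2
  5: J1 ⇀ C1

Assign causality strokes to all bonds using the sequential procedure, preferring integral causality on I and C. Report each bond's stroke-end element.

b0 stroke→R1
b1 stroke→I1
b2 stroke→R2
b3 stroke→Sf1
b4 stroke→I2
b5 stroke→J1

β3 →Sf1  (Sf1 (Sf) sets flow on bond)
β1 →I1  (I1 outputs flow p/I1)
β4 →I2  (prefer integral on I2)
β5 →J1  (C1: C, integral causality)
β0 →R1  (common-e at J1 fixed by 5)
β2 →R2  (common-e at J1 fixed by 5)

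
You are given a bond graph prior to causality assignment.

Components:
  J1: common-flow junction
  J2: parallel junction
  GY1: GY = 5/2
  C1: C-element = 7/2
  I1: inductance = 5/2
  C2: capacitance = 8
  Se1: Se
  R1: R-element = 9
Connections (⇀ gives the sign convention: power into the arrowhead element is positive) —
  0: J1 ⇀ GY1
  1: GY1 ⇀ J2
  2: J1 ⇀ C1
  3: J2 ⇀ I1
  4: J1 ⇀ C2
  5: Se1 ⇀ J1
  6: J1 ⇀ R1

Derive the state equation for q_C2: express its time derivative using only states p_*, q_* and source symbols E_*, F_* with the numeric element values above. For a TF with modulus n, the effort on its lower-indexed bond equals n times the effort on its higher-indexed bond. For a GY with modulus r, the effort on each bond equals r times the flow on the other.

bond 5 stroke at J1  (Se1: effort source, stroke at far end)
bond 2 stroke at J1  (C1: C, integral causality)
bond 3 stroke at I1  (I1 integral (f out))
bond 1 stroke at J2  (J2: last free bond brings effort in)
bond 0 stroke at J1  (GY1 both-in/both-out from 1)
bond 4 stroke at J1  (C2 integral (e out))
bond 6 stroke at R1  (J1: last free bond brings flow in)

dq_C2/dt = E_Se1/9 - p_I1/9 - 2*q_C1/63 - q_C2/72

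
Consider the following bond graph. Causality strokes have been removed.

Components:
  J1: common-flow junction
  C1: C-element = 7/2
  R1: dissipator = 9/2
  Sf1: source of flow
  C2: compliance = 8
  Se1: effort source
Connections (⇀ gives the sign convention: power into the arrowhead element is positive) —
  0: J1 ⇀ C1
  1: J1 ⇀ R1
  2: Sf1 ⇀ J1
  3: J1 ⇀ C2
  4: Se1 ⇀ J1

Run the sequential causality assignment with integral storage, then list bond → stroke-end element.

#0 stroke at J1
#1 stroke at J1
#2 stroke at Sf1
#3 stroke at J1
#4 stroke at J1

β2 stroke at Sf1  (Sf1 (Sf) sets flow on bond)
β4 stroke at J1  (Se1 fixes effort; stroke away)
β0 stroke at J1  (1-jn J1 has f-setter on 2)
β1 stroke at J1  (J1: bond 2 brought flow, rest push out)
β3 stroke at J1  (common-f at J1 fixed by 2)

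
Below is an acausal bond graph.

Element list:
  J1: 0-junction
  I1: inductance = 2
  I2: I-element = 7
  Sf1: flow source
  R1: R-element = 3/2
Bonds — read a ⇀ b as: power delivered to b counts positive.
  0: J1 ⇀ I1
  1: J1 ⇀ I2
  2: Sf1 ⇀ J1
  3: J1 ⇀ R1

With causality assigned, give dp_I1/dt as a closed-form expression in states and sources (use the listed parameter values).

dp_I1/dt = 3*F_Sf1/2 - 3*p_I1/4 - 3*p_I2/14

#2 stroke at Sf1  (source Sf1 imposes f)
#0 stroke at I1  (I1: I, integral causality)
#1 stroke at I2  (I2: I, integral causality)
#3 stroke at J1  (closing 0-jn rule on J1)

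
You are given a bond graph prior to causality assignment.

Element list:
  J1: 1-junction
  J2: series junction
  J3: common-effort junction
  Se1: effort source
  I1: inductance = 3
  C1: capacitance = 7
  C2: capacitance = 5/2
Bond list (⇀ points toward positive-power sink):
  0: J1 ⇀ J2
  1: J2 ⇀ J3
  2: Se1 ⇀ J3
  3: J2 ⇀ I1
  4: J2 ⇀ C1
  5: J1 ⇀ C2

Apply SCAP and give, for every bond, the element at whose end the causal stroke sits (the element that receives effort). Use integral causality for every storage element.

β0 stroke→J2
β1 stroke→J2
β2 stroke→J3
β3 stroke→I1
β4 stroke→J2
β5 stroke→J1

b2 stroke→J3  (Se1 fixes effort; stroke away)
b1 stroke→J2  (0-jn J3 has e-setter on 2)
b3 stroke→I1  (I1: I, integral causality)
b0 stroke→J2  (J2 flow already set via bond 3)
b4 stroke→J2  (J2: bond 3 brought flow, rest push out)
b5 stroke→J1  (common-f at J1 fixed by 0)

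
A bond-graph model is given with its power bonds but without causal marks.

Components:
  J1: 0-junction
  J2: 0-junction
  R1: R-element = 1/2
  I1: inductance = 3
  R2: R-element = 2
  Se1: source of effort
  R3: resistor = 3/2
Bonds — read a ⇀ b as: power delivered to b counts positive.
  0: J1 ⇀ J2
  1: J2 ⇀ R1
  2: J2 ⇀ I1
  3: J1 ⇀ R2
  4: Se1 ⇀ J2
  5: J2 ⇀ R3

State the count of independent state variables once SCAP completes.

1  (I1 all integral)

bond 4 stroke at J2  (Se1: effort source, stroke at far end)
bond 0 stroke at J1  (0-jn J2 has e-setter on 4)
bond 1 stroke at R1  (J2 effort already set via bond 4)
bond 2 stroke at I1  (J2 effort already set via bond 4)
bond 5 stroke at R3  (0-jn J2 has e-setter on 4)
bond 3 stroke at R2  (J1: bond 0 brought effort, rest push out)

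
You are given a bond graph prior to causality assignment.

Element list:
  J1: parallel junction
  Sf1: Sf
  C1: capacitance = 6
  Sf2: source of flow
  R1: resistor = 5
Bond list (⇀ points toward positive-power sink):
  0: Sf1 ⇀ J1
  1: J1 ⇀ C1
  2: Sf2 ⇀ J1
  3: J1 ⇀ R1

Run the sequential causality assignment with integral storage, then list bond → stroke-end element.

β0 |Sf1  (source Sf1 imposes f)
β2 |Sf2  (Sf2 (Sf) sets flow on bond)
β1 |J1  (C1 outputs effort q/C1)
β3 |R1  (common-e at J1 fixed by 1)

bond 0 →Sf1
bond 1 →J1
bond 2 →Sf2
bond 3 →R1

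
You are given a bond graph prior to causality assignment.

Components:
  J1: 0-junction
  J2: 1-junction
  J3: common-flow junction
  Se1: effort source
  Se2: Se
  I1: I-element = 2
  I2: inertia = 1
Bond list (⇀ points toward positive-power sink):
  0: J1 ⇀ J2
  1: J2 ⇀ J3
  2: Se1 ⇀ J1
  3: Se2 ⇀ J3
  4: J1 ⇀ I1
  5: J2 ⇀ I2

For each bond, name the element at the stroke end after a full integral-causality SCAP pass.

#0 stroke→J2
#1 stroke→J2
#2 stroke→J1
#3 stroke→J3
#4 stroke→I1
#5 stroke→I2

#2 stroke→J1  (Se1 (Se) sets effort on bond)
#3 stroke→J3  (Se2: effort source, stroke at far end)
#0 stroke→J2  (0-jn J1 has e-setter on 2)
#4 stroke→I1  (0-jn J1 has e-setter on 2)
#1 stroke→J2  (J3: last free bond brings flow in)
#5 stroke→I2  (closing 1-jn rule on J2)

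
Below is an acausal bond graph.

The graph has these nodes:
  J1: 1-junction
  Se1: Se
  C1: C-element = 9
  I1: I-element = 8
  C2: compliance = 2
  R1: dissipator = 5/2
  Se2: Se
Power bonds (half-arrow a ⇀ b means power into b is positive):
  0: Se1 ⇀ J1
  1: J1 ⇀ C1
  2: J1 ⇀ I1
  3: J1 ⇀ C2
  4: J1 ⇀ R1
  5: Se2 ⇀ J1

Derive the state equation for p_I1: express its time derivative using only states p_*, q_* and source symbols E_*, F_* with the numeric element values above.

dp_I1/dt = E_Se1 + E_Se2 - 5*p_I1/16 - q_C1/9 - q_C2/2

β0 stroke at J1  (source Se1 imposes e)
β5 stroke at J1  (source Se2 imposes e)
β1 stroke at J1  (C1: C, integral causality)
β2 stroke at I1  (I1 outputs flow p/I1)
β3 stroke at J1  (J1: bond 2 brought flow, rest push out)
β4 stroke at J1  (J1 flow already set via bond 2)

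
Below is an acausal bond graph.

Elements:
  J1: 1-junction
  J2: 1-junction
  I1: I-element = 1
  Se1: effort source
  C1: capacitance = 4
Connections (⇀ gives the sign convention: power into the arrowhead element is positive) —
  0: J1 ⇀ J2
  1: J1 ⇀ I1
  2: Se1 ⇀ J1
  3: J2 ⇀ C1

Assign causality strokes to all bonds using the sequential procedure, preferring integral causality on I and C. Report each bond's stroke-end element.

β2 |J1  (Se1: effort source, stroke at far end)
β1 |I1  (I1: I, integral causality)
β0 |J1  (common-f at J1 fixed by 1)
β3 |J2  (J2 flow already set via bond 0)

β0 stroke at J1
β1 stroke at I1
β2 stroke at J1
β3 stroke at J2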